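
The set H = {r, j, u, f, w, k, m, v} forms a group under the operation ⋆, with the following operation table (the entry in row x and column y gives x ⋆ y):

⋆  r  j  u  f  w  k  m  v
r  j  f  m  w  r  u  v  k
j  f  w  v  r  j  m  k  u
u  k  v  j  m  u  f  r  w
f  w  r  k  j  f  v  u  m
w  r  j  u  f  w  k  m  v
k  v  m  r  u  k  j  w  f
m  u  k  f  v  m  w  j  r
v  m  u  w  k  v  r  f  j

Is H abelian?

f ⋆ k = v but k ⋆ f = u.
Since f and k do not commute, H is not abelian.

No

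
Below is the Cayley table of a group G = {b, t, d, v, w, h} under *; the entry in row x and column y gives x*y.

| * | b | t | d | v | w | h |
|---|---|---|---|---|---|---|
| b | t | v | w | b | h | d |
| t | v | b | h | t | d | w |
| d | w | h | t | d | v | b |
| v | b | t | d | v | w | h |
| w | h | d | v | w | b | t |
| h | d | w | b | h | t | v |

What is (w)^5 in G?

d

w^1 = w
w^2 = w*w = b
w^3 = b*w = h
w^4 = h*w = t
w^5 = t*w = d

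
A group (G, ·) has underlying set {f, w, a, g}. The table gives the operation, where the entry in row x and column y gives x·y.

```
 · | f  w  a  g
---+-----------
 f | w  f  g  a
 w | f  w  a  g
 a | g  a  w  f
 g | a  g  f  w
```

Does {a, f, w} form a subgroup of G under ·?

a·f = g, which is not in {a, f, w}.
The subset is not closed under ·, so it is not a subgroup.

No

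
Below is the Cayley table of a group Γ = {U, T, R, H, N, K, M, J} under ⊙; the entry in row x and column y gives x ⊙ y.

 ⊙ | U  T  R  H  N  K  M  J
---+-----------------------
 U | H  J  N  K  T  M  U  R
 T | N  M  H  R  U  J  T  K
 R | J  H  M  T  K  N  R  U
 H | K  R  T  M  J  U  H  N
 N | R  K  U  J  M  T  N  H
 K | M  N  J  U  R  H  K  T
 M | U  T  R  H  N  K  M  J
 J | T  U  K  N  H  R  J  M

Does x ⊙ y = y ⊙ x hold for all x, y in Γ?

U ⊙ N = T but N ⊙ U = R.
Since U and N do not commute, Γ is not abelian.

No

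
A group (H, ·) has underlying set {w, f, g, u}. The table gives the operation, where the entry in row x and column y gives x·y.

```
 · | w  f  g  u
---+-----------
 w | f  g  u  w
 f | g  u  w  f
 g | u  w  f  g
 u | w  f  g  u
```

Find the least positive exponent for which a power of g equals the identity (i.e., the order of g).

4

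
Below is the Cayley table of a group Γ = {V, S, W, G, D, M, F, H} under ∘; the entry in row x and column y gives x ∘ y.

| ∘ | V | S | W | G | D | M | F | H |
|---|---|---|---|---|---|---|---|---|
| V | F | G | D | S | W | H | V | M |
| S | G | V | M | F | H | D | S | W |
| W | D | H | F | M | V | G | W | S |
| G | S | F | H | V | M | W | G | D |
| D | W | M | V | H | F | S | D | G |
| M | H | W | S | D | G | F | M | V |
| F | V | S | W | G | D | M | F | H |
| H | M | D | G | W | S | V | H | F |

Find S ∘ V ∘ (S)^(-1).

V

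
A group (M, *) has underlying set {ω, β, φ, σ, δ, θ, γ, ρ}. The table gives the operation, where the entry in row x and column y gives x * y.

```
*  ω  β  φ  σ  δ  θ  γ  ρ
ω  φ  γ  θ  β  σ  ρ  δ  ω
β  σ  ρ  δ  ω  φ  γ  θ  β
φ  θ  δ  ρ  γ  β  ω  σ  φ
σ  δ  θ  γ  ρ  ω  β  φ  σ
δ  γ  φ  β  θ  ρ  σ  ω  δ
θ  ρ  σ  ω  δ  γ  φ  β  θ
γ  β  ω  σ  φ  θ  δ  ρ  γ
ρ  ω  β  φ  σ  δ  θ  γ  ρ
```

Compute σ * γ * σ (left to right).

σ * γ = φ
φ * σ = γ
(Structurally, M here is isomorphic to the dihedral group D_4.)

γ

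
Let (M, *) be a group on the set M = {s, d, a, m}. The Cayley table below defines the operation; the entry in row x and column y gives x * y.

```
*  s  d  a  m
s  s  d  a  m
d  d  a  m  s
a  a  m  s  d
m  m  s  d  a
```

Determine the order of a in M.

The identity element is s (its row matches the header).
a^1 = a
a^2 = a * a = s
The first power of a equal to the identity is a^2, so ord(a) = 2.

2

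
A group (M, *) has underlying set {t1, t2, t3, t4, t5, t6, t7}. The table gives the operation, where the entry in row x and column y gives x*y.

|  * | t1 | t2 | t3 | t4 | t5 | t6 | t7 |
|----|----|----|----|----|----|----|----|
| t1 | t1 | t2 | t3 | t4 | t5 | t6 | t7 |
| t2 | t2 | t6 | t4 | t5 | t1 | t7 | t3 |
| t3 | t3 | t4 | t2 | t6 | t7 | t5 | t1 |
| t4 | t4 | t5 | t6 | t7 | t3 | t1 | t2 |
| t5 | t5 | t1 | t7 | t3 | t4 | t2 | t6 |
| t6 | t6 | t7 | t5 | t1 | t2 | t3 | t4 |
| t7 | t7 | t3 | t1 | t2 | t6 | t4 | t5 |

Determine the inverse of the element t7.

t3

First locate the identity: row t1 matches the header, so t1 is the identity.
Scan row t7 for t1: t7*t3 = t1. Hence t7^(-1) = t3.
(Structurally, M here is isomorphic to the cyclic group Z_7.)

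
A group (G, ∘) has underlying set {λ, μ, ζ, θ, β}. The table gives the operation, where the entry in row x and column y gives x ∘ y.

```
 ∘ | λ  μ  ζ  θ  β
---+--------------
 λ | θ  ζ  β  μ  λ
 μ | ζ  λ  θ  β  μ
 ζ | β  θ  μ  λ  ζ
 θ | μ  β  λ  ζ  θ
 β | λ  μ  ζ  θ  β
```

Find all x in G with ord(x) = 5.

{ζ, θ, λ, μ}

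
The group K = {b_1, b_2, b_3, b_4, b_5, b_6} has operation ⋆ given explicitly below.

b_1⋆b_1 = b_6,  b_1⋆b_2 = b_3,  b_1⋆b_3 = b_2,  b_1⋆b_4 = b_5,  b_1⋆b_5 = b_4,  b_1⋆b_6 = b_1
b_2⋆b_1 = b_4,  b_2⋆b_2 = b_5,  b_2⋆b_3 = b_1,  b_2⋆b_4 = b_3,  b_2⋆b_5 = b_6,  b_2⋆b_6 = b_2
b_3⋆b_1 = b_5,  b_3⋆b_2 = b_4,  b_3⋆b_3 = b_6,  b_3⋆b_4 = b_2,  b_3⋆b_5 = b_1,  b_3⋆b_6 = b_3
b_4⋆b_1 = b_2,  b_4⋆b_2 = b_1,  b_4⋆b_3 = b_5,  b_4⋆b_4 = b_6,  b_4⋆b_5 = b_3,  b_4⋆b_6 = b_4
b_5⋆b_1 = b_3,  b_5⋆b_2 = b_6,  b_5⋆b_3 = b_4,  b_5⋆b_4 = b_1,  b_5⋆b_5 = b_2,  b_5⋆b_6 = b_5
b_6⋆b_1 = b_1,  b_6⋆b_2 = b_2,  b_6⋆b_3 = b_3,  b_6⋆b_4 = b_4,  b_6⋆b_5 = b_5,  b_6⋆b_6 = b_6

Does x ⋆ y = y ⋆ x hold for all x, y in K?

b_2 ⋆ b_3 = b_1 but b_3 ⋆ b_2 = b_4.
Since b_2 and b_3 do not commute, K is not abelian.

No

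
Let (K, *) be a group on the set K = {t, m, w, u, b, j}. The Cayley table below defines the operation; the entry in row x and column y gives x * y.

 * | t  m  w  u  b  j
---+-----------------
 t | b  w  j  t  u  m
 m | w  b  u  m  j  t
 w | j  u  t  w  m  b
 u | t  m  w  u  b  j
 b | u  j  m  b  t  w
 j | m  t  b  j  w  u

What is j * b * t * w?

b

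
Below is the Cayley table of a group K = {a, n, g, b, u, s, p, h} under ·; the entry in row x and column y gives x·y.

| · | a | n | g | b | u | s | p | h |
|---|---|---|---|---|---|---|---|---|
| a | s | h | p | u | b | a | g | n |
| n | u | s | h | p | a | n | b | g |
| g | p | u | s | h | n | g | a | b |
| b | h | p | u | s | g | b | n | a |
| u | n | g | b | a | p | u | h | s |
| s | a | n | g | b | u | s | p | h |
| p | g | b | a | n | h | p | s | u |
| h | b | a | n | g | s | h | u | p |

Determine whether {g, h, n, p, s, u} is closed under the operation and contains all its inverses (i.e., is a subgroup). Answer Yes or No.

h·n = a, which is not in {g, h, n, p, s, u}.
The subset is not closed under ·, so it is not a subgroup.

No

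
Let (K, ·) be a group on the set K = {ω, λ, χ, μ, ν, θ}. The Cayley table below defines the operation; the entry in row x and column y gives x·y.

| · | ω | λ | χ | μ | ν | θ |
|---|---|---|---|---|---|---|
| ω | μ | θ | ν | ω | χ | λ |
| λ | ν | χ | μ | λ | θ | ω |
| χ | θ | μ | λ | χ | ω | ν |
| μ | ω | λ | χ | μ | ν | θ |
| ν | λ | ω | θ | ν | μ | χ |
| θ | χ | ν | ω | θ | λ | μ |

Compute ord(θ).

2

The identity element is μ (its row matches the header).
θ^1 = θ
θ^2 = θ·θ = μ
The first power of θ equal to the identity is θ^2, so ord(θ) = 2.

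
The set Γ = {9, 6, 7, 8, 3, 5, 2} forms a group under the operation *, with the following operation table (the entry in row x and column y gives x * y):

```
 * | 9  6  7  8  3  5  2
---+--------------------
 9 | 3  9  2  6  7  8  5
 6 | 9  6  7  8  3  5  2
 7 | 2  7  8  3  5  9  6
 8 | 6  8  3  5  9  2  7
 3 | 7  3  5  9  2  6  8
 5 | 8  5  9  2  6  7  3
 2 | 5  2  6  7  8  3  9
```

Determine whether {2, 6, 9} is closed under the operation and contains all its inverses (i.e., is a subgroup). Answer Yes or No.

No

2 * 9 = 5, which is not in {2, 6, 9}.
The subset is not closed under *, so it is not a subgroup.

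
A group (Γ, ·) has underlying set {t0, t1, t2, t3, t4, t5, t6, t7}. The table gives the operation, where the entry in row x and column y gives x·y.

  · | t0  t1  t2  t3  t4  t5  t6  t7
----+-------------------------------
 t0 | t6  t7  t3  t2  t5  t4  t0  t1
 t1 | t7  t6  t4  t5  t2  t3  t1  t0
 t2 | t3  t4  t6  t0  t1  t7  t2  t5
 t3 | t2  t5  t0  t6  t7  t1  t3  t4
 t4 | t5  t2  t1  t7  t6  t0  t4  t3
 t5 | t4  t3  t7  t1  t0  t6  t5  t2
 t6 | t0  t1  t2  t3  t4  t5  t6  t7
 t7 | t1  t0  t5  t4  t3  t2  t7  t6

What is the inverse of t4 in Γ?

First locate the identity: row t6 matches the header, so t6 is the identity.
Scan row t4 for t6: t4·t4 = t6. Hence t4^(-1) = t4.
(Structurally, Γ here is isomorphic to the elementary abelian group (Z_2)^3.)

t4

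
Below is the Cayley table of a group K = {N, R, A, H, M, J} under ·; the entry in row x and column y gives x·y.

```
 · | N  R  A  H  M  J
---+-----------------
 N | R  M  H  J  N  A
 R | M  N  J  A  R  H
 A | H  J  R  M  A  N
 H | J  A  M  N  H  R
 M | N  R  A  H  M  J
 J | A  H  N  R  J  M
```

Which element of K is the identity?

M

The identity e satisfies e·x = x for all x, so its row in the table reproduces the column headers.
Row M reads: N, R, A, H, M, J — exactly the header order. So M is the identity.
(Structurally, K here is isomorphic to the cyclic group Z_6.)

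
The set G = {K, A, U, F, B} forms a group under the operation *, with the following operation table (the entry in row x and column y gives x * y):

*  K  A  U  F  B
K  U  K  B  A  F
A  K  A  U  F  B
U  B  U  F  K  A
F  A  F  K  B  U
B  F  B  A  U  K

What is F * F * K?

F * F = B
B * K = F

F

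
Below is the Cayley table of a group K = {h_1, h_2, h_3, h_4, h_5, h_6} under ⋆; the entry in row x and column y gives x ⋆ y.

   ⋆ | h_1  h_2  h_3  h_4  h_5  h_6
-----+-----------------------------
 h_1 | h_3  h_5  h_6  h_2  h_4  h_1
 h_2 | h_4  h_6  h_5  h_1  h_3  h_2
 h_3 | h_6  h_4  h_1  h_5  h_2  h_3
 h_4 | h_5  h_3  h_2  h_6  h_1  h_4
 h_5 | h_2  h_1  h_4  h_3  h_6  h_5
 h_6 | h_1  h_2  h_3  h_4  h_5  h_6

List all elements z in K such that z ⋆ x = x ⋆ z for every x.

An element z is central iff its row equals its column in the table.
For h_5: h_5 ⋆ h_1 = h_2 ≠ h_4 = h_1 ⋆ h_5, so h_5 ∉ Z.
Checking each element this way leaves Z(K) = {h_6}.

{h_6}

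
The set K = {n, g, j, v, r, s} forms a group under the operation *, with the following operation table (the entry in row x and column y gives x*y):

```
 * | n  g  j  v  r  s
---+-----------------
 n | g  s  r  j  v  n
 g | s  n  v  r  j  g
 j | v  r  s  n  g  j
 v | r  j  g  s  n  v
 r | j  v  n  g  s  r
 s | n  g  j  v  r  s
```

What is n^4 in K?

n

n^1 = n
n^2 = n*n = g
n^3 = g*n = s
n^4 = s*n = n
(Structurally, K here is isomorphic to the symmetric group S_3.)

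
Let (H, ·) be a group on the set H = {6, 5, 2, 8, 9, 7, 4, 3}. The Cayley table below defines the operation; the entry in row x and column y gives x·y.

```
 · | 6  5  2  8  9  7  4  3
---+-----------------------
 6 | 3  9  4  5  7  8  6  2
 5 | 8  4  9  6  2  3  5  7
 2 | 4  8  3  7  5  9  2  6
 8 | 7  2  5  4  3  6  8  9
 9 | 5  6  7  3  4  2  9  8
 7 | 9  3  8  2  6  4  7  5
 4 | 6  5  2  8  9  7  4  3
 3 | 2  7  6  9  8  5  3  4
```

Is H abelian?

6·9 = 7 but 9·6 = 5.
Since 6 and 9 do not commute, H is not abelian.

No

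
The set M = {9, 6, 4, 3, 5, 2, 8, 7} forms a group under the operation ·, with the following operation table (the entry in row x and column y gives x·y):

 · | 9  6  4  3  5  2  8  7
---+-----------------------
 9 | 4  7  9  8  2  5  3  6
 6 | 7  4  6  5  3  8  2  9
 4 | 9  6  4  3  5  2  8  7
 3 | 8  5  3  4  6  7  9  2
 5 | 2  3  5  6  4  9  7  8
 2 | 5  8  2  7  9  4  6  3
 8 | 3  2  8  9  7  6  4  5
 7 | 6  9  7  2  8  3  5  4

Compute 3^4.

3^1 = 3
3^2 = 3·3 = 4
3^3 = 4·3 = 3
3^4 = 3·3 = 4

4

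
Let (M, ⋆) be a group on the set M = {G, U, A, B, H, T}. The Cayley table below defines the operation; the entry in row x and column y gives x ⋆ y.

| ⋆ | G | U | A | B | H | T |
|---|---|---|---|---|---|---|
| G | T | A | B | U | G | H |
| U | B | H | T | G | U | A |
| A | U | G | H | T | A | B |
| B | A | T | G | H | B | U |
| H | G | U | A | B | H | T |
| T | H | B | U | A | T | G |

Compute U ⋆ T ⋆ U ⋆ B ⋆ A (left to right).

T

U ⋆ T = A
A ⋆ U = G
G ⋆ B = U
U ⋆ A = T
(Structurally, M here is isomorphic to the symmetric group S_3.)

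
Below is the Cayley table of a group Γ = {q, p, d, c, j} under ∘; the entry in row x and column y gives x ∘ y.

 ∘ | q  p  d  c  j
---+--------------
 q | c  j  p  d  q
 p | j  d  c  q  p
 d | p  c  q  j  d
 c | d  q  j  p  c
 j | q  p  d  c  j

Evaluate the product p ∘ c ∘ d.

p ∘ c = q
q ∘ d = p

p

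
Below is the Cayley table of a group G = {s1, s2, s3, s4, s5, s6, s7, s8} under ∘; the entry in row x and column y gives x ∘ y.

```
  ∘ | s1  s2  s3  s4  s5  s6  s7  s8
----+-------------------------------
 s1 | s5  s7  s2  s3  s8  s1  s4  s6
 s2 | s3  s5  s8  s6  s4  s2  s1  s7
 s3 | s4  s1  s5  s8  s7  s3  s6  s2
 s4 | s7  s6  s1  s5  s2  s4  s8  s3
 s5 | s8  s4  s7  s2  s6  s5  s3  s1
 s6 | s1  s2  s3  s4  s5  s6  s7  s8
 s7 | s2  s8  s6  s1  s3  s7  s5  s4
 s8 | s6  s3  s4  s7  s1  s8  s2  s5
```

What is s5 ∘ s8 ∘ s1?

s5 ∘ s8 = s1
s1 ∘ s1 = s5

s5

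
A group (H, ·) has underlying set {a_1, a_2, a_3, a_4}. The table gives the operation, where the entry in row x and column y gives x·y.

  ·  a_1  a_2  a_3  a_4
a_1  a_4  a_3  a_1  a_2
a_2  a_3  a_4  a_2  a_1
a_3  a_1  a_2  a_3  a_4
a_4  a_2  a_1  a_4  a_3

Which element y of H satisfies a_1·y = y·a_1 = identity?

a_2

First locate the identity: row a_3 matches the header, so a_3 is the identity.
Scan row a_1 for a_3: a_1·a_2 = a_3. Hence a_1^(-1) = a_2.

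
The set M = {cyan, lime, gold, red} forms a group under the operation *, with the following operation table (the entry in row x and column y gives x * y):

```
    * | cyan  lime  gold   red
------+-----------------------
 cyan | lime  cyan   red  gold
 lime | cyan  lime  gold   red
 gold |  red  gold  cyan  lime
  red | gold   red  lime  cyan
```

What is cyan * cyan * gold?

gold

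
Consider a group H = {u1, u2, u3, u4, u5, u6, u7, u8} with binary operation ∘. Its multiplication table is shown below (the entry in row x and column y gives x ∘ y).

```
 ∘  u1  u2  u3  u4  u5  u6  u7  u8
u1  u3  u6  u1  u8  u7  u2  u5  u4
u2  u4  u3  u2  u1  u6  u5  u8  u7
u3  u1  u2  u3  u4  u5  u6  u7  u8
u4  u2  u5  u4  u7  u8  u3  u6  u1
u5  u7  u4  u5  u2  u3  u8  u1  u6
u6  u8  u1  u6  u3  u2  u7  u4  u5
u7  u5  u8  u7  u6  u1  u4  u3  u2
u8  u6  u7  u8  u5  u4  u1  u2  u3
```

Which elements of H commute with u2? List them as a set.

{u2, u3, u7, u8}

Compare row u2 with column u2 entry by entry.
u7 ∘ u2 = u8 = u2 ∘ u7, so u7 commutes with u2.
u4 ∘ u2 = u5 but u2 ∘ u4 = u1, so u4 does not.
Collecting the elements that commute with u2: C(u2) = {u2, u3, u7, u8}.
(Structurally, H here is isomorphic to the dihedral group D_4.)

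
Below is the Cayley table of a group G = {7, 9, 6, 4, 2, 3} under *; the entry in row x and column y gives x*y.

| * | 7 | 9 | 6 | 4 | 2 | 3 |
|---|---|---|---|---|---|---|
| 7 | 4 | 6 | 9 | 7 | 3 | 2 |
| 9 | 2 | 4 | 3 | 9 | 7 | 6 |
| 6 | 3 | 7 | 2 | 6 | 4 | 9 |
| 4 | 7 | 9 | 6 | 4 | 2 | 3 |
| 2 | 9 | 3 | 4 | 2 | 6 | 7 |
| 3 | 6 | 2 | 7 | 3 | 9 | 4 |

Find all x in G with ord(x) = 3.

Identity is 4. Compute the order of each non-identity element by repeated multiplication:
  7: 7 → 4  (order 2)
  9: 9 → 4  (order 2)
  6: 6 → 2 → 4  (order 3)
  2: 2 → 6 → 4  (order 3)
  3: 3 → 4  (order 2)
Elements of order 3: {2, 6}.
(Structurally, G here is isomorphic to the symmetric group S_3.)

{2, 6}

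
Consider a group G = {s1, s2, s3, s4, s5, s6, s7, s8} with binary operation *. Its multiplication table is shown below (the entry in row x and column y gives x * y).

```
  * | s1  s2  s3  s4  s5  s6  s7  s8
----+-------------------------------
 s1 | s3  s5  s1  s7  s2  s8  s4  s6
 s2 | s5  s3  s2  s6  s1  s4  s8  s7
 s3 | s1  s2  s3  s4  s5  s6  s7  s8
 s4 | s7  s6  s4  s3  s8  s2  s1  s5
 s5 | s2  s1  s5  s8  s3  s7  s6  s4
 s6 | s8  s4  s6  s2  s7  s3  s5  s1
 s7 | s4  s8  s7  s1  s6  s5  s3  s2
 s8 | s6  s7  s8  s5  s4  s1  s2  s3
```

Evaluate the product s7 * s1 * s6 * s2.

s7 * s1 = s4
s4 * s6 = s2
s2 * s2 = s3

s3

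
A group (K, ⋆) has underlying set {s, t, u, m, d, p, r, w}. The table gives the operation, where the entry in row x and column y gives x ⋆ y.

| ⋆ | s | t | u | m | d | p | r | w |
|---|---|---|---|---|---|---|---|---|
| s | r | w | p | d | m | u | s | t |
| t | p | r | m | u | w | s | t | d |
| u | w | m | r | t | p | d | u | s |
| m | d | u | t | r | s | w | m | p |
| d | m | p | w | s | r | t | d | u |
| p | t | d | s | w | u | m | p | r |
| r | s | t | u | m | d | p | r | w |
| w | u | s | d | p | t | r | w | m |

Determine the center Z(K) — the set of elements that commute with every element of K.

An element z is central iff its row equals its column in the table.
For t: t ⋆ p = s ≠ d = p ⋆ t, so t ∉ Z.
Checking each element this way leaves Z(K) = {m, r}.

{m, r}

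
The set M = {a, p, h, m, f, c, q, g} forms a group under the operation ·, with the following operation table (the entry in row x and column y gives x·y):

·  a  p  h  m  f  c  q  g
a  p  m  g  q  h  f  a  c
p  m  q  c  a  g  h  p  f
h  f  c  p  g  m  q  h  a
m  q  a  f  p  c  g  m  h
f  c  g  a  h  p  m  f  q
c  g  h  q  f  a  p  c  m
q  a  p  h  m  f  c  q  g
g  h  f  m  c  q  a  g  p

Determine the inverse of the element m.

a

First locate the identity: row q matches the header, so q is the identity.
Scan row m for q: m·a = q. Hence m^(-1) = a.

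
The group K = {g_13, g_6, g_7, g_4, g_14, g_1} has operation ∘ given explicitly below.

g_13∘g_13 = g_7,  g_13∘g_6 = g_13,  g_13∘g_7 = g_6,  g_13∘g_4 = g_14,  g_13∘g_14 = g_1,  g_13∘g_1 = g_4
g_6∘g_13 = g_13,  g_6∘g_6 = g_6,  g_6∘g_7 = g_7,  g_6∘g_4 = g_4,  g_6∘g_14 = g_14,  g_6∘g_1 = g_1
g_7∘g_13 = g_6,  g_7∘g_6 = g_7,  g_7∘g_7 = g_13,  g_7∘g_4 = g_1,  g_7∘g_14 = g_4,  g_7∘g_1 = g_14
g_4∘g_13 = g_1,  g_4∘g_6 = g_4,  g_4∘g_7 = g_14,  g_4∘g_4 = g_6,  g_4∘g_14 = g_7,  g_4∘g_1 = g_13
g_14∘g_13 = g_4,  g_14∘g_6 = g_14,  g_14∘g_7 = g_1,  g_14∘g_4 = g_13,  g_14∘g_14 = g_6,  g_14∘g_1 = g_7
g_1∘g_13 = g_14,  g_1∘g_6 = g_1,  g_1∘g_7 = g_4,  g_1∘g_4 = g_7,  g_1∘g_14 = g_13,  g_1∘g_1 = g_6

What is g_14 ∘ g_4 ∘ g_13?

g_14 ∘ g_4 = g_13
g_13 ∘ g_13 = g_7

g_7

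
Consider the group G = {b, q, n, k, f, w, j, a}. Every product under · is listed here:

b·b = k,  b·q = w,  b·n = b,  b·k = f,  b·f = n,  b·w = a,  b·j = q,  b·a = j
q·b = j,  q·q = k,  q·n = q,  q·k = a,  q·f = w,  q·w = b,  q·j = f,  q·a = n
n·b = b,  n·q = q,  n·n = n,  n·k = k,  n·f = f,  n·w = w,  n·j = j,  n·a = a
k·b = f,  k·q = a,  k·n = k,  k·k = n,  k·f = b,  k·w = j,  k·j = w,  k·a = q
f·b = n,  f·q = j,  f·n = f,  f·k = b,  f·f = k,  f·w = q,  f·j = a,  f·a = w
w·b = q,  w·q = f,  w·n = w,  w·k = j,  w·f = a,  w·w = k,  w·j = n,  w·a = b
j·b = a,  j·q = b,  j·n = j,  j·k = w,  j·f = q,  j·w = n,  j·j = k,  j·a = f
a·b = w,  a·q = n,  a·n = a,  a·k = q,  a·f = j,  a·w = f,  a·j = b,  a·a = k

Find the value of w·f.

Read row w, column f: w·f = a.

a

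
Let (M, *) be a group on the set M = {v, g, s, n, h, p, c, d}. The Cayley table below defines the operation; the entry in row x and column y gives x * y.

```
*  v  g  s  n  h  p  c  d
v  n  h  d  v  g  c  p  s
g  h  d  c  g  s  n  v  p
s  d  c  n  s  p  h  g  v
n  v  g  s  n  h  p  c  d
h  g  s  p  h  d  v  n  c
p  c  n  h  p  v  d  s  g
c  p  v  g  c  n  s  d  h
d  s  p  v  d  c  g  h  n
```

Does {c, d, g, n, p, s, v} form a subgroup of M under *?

g * v = h, which is not in {c, d, g, n, p, s, v}.
The subset is not closed under *, so it is not a subgroup.
(Structurally, M here is isomorphic to Z_2 x Z_4.)

No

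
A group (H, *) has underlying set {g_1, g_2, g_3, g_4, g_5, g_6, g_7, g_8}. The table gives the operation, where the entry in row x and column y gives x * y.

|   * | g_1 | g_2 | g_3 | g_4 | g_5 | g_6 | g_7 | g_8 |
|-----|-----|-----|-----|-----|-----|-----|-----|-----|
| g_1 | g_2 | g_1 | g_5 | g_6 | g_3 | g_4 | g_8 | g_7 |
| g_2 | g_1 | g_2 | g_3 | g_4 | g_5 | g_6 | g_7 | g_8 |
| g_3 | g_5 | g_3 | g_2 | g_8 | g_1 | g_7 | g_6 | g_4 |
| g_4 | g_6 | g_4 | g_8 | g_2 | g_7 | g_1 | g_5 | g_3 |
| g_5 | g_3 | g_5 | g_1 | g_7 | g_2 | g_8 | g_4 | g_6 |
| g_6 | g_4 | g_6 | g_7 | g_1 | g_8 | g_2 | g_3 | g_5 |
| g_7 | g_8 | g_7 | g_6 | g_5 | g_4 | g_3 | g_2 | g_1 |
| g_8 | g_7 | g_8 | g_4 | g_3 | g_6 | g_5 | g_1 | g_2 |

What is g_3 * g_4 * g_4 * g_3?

g_3 * g_4 = g_8
g_8 * g_4 = g_3
g_3 * g_3 = g_2

g_2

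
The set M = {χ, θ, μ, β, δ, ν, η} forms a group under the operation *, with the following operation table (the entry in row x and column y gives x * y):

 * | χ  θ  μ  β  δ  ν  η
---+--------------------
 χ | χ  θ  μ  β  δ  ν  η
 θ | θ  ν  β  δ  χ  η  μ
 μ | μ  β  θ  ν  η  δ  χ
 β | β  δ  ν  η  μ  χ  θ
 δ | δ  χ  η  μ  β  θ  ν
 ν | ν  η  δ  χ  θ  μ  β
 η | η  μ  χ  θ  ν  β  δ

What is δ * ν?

θ

Read row δ, column ν: δ * ν = θ.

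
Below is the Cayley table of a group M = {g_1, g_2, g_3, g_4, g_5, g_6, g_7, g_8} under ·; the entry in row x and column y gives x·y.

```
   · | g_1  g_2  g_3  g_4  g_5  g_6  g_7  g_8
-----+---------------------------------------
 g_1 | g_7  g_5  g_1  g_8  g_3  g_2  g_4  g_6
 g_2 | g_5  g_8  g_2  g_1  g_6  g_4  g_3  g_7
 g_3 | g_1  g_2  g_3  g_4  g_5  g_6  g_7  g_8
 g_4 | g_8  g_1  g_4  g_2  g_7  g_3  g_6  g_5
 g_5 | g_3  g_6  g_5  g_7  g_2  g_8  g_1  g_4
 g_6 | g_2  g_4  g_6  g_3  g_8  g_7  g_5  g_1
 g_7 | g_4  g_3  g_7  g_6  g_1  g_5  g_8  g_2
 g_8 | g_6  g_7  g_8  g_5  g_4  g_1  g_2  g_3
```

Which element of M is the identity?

g_3

The identity e satisfies e·x = x for all x, so its row in the table reproduces the column headers.
Row g_3 reads: g_1, g_2, g_3, g_4, g_5, g_6, g_7, g_8 — exactly the header order. So g_3 is the identity.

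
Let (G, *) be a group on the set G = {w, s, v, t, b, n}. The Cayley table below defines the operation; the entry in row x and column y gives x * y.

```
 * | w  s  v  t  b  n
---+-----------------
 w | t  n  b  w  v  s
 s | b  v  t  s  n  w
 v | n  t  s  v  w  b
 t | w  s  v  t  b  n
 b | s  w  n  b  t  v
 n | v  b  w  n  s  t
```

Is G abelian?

No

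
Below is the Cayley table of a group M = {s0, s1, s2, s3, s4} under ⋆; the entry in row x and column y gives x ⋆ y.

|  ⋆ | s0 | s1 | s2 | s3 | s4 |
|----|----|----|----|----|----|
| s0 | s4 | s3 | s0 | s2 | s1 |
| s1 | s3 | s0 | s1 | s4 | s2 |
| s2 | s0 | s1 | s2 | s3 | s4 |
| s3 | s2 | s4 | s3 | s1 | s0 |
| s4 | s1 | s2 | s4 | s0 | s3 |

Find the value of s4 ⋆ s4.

s3

Read row s4, column s4: s4 ⋆ s4 = s3.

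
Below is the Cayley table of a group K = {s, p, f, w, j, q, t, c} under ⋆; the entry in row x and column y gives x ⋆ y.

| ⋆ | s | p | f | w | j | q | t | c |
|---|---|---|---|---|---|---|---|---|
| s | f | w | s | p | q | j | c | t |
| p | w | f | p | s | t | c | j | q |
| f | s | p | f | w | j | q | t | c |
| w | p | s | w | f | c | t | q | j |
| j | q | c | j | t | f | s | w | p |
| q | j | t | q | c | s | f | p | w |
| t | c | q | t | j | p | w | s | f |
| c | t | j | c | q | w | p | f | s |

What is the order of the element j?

The identity element is f (its row matches the header).
j^1 = j
j^2 = j ⋆ j = f
The first power of j equal to the identity is j^2, so ord(j) = 2.

2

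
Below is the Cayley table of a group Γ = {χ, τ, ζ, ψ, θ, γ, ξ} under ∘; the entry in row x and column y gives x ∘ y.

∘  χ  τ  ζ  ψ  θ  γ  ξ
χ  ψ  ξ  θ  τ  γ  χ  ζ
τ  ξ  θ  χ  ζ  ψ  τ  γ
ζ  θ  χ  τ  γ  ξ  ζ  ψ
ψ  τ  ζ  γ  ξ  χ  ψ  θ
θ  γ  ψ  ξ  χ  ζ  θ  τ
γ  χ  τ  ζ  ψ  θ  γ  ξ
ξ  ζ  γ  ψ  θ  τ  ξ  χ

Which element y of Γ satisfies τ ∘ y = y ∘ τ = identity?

ξ

First locate the identity: row γ matches the header, so γ is the identity.
Scan row τ for γ: τ ∘ ξ = γ. Hence τ^(-1) = ξ.
(Structurally, Γ here is isomorphic to the cyclic group Z_7.)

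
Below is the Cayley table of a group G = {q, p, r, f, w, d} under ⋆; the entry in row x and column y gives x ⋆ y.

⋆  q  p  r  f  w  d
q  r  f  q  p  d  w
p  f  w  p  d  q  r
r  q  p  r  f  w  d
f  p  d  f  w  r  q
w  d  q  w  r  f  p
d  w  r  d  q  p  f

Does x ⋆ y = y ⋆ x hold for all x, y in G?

Check whether the table is symmetric across its main diagonal.
Every entry (row x, col y) equals the entry (row y, col x), so G is abelian.

Yes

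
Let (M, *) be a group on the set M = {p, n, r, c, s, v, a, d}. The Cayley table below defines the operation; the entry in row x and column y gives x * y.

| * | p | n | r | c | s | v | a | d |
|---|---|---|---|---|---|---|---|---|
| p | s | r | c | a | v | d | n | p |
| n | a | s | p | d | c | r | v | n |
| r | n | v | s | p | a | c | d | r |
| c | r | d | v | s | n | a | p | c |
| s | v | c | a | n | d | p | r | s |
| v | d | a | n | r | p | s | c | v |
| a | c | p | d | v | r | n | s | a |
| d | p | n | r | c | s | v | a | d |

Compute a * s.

r

Read row a, column s: a * s = r.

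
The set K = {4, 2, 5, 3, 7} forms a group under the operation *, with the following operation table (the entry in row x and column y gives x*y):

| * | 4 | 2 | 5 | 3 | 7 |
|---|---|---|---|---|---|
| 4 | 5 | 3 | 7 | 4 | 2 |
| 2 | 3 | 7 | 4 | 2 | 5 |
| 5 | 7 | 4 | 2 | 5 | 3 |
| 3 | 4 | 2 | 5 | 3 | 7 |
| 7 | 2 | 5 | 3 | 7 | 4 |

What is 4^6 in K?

4^1 = 4
4^2 = 4*4 = 5
4^3 = 5*4 = 7
4^4 = 7*4 = 2
4^5 = 2*4 = 3
4^6 = 3*4 = 4

4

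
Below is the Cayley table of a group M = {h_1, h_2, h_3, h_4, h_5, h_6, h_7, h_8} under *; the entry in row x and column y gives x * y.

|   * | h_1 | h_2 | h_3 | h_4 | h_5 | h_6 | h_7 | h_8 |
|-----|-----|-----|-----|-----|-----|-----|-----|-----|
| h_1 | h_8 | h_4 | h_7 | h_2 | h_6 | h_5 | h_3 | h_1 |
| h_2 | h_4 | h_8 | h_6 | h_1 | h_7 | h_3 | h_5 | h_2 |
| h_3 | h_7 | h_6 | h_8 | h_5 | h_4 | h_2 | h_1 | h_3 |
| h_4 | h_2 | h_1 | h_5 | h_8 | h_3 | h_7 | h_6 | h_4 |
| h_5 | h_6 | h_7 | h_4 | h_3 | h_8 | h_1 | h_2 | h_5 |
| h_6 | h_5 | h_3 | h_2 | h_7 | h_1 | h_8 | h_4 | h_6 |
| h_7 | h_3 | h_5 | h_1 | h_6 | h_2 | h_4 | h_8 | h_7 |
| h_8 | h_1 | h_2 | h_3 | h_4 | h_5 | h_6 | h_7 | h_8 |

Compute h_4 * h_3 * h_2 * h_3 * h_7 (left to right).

h_3

h_4 * h_3 = h_5
h_5 * h_2 = h_7
h_7 * h_3 = h_1
h_1 * h_7 = h_3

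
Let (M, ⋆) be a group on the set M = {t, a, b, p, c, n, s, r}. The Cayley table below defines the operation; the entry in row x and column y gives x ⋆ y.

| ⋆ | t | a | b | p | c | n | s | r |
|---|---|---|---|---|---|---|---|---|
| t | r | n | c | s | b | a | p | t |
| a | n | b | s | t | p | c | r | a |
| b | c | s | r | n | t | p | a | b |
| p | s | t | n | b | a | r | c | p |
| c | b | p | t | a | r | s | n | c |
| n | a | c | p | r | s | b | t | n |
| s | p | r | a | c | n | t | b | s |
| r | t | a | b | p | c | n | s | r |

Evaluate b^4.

b^1 = b
b^2 = b ⋆ b = r
b^3 = r ⋆ b = b
b^4 = b ⋆ b = r

r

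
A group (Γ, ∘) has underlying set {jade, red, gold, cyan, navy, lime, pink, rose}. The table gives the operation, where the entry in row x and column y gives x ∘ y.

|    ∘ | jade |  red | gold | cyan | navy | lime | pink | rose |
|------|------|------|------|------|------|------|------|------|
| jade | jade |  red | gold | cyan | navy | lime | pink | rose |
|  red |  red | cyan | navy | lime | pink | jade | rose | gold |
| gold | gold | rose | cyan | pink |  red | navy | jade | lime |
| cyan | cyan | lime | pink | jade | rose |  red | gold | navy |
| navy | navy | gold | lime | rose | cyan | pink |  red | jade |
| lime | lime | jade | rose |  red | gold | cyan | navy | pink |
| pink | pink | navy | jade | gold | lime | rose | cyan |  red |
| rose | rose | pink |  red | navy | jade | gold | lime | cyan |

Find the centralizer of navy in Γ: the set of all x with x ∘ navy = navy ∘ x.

{cyan, jade, navy, rose}

Compare row navy with column navy entry by entry.
cyan ∘ navy = rose = navy ∘ cyan, so cyan commutes with navy.
gold ∘ navy = red but navy ∘ gold = lime, so gold does not.
Collecting the elements that commute with navy: C(navy) = {cyan, jade, navy, rose}.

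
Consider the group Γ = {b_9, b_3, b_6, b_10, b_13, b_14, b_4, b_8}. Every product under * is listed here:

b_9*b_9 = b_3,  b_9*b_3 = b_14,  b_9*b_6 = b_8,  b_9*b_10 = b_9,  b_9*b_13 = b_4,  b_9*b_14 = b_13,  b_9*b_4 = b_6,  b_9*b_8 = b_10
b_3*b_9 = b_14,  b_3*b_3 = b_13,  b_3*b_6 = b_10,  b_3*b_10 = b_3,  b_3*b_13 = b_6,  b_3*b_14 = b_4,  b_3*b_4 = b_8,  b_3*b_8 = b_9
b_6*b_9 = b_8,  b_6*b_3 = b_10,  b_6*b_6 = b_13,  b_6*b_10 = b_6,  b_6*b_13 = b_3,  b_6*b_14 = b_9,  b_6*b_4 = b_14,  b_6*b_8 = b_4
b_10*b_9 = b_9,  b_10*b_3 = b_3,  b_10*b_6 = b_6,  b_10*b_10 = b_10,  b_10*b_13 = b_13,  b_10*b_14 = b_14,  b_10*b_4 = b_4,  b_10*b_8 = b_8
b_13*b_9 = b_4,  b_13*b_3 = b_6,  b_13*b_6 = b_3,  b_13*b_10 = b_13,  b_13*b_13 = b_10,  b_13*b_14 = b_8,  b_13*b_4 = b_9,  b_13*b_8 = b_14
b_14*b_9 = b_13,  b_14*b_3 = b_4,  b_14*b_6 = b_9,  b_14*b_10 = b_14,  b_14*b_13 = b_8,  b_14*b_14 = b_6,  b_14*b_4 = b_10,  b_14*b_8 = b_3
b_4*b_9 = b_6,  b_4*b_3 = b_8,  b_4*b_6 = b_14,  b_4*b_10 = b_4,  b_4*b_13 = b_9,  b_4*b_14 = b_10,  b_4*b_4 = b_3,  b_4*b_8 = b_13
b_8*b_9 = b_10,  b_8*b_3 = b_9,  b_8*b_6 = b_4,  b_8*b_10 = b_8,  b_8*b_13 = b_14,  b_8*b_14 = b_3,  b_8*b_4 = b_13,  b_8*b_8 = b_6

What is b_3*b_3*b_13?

b_3*b_3 = b_13
b_13*b_13 = b_10

b_10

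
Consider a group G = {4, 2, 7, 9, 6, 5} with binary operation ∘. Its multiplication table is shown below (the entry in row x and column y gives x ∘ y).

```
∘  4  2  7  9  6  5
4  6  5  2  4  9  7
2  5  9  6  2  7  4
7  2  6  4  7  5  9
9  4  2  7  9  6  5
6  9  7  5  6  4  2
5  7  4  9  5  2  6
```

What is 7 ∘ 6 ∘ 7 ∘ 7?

7 ∘ 6 = 5
5 ∘ 7 = 9
9 ∘ 7 = 7
(Structurally, G here is isomorphic to the cyclic group Z_6.)

7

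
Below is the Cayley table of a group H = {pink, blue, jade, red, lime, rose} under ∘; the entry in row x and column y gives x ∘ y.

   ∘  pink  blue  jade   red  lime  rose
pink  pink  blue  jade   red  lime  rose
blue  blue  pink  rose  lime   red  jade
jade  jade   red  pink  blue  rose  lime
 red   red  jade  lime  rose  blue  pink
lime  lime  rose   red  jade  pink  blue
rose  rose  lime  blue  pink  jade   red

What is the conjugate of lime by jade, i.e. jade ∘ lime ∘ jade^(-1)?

The identity is pink. In row jade, the entry pink sits in column jade, so jade^(-1) = jade.
jade ∘ lime = rose
rose ∘ jade = blue
(Structurally, H here is isomorphic to the symmetric group S_3.)

blue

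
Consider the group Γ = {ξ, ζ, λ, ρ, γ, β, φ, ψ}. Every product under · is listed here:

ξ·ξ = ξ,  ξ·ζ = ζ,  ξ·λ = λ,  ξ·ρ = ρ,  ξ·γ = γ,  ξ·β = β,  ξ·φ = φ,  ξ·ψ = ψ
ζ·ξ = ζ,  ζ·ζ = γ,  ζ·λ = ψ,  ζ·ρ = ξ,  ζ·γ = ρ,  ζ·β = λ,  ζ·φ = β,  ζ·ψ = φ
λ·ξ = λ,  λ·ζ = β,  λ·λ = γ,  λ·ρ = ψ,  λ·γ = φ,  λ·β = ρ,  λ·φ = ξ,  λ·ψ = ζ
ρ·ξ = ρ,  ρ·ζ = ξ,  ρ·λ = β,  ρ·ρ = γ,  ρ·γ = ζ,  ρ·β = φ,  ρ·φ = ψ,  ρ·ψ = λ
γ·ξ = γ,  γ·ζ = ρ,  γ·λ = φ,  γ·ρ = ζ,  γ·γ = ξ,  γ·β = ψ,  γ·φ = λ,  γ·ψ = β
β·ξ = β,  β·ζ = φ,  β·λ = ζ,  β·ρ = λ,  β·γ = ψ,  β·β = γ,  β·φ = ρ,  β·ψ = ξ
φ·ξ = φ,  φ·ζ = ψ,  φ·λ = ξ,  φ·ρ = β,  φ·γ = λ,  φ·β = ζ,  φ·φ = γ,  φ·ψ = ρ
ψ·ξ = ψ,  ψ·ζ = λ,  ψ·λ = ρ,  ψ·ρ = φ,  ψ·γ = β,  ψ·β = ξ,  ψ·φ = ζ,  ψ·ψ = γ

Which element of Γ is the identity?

ξ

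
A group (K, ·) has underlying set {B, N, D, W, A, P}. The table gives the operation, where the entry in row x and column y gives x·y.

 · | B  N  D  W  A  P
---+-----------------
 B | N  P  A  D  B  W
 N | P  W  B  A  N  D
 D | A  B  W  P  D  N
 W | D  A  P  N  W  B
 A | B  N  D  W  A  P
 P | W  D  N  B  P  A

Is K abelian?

Yes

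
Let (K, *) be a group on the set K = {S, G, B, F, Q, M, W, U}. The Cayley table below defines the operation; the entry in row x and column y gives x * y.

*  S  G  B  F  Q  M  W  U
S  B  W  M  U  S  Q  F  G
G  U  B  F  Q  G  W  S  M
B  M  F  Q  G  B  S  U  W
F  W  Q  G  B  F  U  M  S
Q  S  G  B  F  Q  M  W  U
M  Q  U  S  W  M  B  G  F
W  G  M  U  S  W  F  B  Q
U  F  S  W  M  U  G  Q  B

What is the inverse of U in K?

W

First locate the identity: row Q matches the header, so Q is the identity.
Scan row U for Q: U * W = Q. Hence U^(-1) = W.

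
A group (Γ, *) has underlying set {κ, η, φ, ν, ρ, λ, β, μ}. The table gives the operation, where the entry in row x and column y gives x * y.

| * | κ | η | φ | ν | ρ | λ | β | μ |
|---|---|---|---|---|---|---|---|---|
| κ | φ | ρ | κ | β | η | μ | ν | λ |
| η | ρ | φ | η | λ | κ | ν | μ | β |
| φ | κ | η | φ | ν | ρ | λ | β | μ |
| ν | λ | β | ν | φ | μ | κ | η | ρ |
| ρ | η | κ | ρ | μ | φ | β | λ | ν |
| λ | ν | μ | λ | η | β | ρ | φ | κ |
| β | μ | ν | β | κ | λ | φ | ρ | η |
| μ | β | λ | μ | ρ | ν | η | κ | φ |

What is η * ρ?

Read row η, column ρ: η * ρ = κ.

κ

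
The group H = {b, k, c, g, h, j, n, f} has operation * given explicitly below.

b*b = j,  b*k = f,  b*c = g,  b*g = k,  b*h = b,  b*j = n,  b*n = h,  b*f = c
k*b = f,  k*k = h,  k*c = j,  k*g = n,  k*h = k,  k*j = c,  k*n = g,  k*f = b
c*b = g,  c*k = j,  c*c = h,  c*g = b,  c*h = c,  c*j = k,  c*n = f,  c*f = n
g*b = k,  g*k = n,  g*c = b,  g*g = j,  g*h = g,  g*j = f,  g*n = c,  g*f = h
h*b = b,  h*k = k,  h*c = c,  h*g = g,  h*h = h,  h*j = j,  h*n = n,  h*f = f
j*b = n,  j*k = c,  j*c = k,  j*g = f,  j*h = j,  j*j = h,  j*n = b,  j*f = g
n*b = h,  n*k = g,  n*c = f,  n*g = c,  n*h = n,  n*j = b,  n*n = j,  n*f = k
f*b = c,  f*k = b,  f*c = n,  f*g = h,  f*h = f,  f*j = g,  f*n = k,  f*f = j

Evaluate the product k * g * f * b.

k * g = n
n * f = k
k * b = f

f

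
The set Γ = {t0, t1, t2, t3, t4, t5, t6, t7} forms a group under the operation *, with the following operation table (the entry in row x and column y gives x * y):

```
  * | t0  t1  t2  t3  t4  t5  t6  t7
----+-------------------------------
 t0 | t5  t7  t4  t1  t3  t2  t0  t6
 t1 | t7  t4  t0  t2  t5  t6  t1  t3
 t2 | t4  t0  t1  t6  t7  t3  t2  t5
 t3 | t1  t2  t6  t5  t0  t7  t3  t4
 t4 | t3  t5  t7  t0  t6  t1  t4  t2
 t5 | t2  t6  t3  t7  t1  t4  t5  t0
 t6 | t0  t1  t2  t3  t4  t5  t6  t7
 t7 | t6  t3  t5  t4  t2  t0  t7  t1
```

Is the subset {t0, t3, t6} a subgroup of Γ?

No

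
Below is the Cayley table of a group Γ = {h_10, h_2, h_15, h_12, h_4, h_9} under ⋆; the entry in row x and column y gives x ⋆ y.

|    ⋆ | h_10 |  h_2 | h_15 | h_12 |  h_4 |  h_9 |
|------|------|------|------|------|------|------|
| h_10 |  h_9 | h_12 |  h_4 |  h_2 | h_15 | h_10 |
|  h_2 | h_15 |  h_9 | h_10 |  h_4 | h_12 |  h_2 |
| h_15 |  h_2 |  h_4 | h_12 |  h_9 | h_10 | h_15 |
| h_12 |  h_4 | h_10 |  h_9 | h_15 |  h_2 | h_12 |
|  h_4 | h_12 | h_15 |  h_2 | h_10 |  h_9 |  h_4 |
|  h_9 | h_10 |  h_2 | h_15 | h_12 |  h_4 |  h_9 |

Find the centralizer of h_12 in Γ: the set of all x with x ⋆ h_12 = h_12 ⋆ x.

{h_12, h_15, h_9}

Compare row h_12 with column h_12 entry by entry.
h_15 ⋆ h_12 = h_9 = h_12 ⋆ h_15, so h_15 commutes with h_12.
h_4 ⋆ h_12 = h_10 but h_12 ⋆ h_4 = h_2, so h_4 does not.
Collecting the elements that commute with h_12: C(h_12) = {h_12, h_15, h_9}.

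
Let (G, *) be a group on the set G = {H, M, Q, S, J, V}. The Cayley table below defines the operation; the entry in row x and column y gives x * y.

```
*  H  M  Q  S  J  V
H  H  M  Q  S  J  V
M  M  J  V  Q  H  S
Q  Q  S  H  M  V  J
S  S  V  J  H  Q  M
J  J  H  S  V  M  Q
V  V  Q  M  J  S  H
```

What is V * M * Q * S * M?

V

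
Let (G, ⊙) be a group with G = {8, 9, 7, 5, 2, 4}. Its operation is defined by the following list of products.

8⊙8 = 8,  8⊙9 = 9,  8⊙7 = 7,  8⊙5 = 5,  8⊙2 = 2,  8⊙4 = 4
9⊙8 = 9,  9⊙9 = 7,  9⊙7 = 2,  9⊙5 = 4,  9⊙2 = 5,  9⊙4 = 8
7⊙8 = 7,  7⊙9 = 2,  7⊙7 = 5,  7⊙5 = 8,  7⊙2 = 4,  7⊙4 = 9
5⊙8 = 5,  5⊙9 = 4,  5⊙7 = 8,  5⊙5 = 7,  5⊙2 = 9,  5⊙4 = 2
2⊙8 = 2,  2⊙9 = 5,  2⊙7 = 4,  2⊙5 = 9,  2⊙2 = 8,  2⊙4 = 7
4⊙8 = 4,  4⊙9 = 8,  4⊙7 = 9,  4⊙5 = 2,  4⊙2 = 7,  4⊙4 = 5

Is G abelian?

Check whether the table is symmetric across its main diagonal.
Every entry (row x, col y) equals the entry (row y, col x), so G is abelian.

Yes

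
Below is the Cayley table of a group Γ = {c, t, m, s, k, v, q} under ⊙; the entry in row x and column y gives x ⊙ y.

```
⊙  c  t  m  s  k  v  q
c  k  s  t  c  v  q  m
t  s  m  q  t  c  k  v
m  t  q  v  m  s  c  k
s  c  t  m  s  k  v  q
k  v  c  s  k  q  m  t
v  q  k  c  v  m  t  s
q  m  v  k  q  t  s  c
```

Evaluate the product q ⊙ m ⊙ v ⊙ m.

v

q ⊙ m = k
k ⊙ v = m
m ⊙ m = v
(Structurally, Γ here is isomorphic to the cyclic group Z_7.)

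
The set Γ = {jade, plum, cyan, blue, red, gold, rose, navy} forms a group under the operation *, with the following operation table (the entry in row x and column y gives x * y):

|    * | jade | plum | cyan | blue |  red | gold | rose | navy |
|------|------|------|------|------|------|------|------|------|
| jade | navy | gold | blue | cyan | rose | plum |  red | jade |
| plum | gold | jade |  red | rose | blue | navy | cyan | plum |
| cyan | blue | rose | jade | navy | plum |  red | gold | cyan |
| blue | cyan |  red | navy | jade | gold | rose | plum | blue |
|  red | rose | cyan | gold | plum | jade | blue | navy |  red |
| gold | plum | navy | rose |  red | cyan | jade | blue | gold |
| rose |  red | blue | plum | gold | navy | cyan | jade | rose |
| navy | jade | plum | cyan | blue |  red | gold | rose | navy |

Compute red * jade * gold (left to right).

red * jade = rose
rose * gold = cyan
(Structurally, Γ here is isomorphic to the quaternion group Q_8.)

cyan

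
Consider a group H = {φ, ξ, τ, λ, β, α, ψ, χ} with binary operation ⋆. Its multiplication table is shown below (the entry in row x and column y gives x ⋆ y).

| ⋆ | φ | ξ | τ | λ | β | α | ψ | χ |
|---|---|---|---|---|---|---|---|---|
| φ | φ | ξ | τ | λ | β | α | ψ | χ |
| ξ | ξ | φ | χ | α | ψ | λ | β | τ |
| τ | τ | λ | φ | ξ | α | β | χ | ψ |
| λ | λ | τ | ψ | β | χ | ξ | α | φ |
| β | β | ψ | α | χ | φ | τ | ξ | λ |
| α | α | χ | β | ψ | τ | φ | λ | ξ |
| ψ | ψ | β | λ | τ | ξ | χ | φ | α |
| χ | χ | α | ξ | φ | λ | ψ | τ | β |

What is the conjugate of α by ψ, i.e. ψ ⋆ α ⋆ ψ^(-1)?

τ

The identity is φ. In row ψ, the entry φ sits in column ψ, so ψ^(-1) = ψ.
ψ ⋆ α = χ
χ ⋆ ψ = τ
(Structurally, H here is isomorphic to the dihedral group D_4.)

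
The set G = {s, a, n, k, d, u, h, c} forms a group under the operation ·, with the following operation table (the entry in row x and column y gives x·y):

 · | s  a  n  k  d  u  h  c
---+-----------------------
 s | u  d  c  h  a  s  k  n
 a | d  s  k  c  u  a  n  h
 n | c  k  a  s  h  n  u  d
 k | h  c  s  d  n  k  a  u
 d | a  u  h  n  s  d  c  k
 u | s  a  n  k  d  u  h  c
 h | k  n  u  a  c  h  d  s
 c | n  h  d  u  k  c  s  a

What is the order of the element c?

The identity element is u (its row matches the header).
c^1 = c
c^2 = c·c = a
c^3 = a·c = h
c^4 = h·c = s
c^5 = s·c = n
c^6 = n·c = d
c^7 = d·c = k
c^8 = k·c = u
The first power of c equal to the identity is c^8, so ord(c) = 8.

8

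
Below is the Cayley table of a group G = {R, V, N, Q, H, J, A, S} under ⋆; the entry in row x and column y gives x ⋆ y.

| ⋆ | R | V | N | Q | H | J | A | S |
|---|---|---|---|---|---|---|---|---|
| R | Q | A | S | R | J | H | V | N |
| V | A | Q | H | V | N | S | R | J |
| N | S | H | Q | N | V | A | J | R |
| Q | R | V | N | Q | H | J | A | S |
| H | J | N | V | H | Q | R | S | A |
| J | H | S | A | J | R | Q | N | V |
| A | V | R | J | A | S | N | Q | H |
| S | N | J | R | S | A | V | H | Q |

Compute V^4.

V^1 = V
V^2 = V ⋆ V = Q
V^3 = Q ⋆ V = V
V^4 = V ⋆ V = Q

Q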